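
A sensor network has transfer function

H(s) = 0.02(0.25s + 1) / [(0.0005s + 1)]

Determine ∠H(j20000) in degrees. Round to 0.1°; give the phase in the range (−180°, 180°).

5.7°

At ω = 20000 rad/s:
zero (1 + j20000·0.25) = 1 + j5000 → |·| ≈ 5000, ∠ ≈ 89.99°
pole (1 + j20000·0.0005) = 1 + j10 → |·| ≈ 10.05, ∠ ≈ 84.29°
∠H = (89.99°) − (84.29°) = 5.70°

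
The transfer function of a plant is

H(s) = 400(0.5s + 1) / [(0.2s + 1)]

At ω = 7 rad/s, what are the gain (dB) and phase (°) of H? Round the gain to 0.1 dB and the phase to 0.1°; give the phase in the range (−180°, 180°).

58.6 dB, 19.6°

At ω = 7 rad/s:
zero (1 + j7·0.5) = 1 + j3.5 → |·| ≈ 3.6401, ∠ ≈ 74.05°
pole (1 + j7·0.2) = 1 + j1.4 → |·| ≈ 1.7205, ∠ ≈ 54.46°
|H| = 400 · 3.6401 / (1.7205) ≈ 846.29
Gain = 20 log₁₀(846.29) ≈ 58.55 dB
∠H = (74.05°) − (54.46°) = 19.59°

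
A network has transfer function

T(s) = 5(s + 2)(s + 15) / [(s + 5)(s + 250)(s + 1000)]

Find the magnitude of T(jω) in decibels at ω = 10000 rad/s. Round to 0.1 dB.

At s = jω = j10000:
zero (s+2): 2 + j10000 → |·| = √(2²+10000²) = √100000004 ≈ 10000, ∠ = arctan(10000/2) ≈ 89.99°
zero (s+15): 15 + j10000 → |·| = √(15²+10000²) = √100000225 ≈ 10000, ∠ = arctan(10000/15) ≈ 89.91°
pole (s+5): 5 + j10000 → |·| = √(5²+10000²) = √100000025 ≈ 10000, ∠ = arctan(10000/5) ≈ 89.97°
pole (s+250): 250 + j10000 → |·| = √(250²+10000²) = √100062500 ≈ 10003, ∠ = arctan(10000/250) ≈ 88.57°
pole (s+1000): 1000 + j10000 → |·| = √(1000²+10000²) = √101000000 ≈ 10050, ∠ = arctan(10000/1000) ≈ 84.29°
|T| = 5 · 1e+08 / 1.0053e+12 ≈ 0.00049736
Gain = 20 log₁₀(0.00049736) ≈ -66.07 dB

-66.1 dB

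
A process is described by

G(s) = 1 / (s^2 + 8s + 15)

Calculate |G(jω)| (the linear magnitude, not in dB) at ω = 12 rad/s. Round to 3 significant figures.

0.00622

Substitute s = j12:
Numerator: 1 = 1 + j0
Denominator: (j12)^2 + 8(j12) + 15 = -129 + j96
|N| = √(1² + 0²) ≈ 1, ∠N ≈ 0.00°
|D| = √(129² + 96²) ≈ 160.8, ∠D ≈ 143.34°
|G| = 1 / 160.8 ≈ 0.0062189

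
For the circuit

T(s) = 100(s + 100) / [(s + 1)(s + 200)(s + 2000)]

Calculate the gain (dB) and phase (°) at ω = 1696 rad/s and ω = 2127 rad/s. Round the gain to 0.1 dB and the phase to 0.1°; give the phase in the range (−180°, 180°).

ω = 1696: -93.0 dB, -126.9°; ω = 2127: -95.9 dB, -134.1°

At s = jω = j1696:
zero (s+100): 100 + j1696 → |·| = √(100²+1696²) = √2886416 ≈ 1698.9, ∠ = arctan(1696/100) ≈ 86.63°
pole (s+1): 1 + j1696 → |·| = √(1²+1696²) = √2876417 ≈ 1696, ∠ = arctan(1696/1) ≈ 89.97°
pole (s+200): 200 + j1696 → |·| = √(200²+1696²) = √2916416 ≈ 1707.8, ∠ = arctan(1696/200) ≈ 83.27°
pole (s+2000): 2000 + j1696 → |·| = √(2000²+1696²) = √6876416 ≈ 2622.3, ∠ = arctan(1696/2000) ≈ 40.30°
|T| = 100 · 1698.9 / 7.5953e+09 ≈ 2.2368e-05
Gain = 20 log₁₀(2.2368e-05) ≈ -93.01 dB
∠T = 86.63° − 213.54° = -126.91°

At s = jω = j2127:
zero (s+100): 100 + j2127 → |·| = √(100²+2127²) = √4534129 ≈ 2129.3, ∠ = arctan(2127/100) ≈ 87.31°
pole (s+1): 1 + j2127 → |·| = √(1²+2127²) = √4524130 ≈ 2127, ∠ = arctan(2127/1) ≈ 89.97°
pole (s+200): 200 + j2127 → |·| = √(200²+2127²) = √4564129 ≈ 2136.4, ∠ = arctan(2127/200) ≈ 84.63°
pole (s+2000): 2000 + j2127 → |·| = √(2000²+2127²) = √8524129 ≈ 2919.6, ∠ = arctan(2127/2000) ≈ 46.76°
|T| = 100 · 2129.3 / 1.3267e+10 ≈ 1.605e-05
Gain = 20 log₁₀(1.605e-05) ≈ -95.89 dB
∠T = 87.31° − 221.36° = -134.05°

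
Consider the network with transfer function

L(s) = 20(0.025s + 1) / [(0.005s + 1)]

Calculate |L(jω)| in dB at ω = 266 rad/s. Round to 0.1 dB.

At ω = 266 rad/s:
zero (1 + j266·0.025) = 1 + j6.65 → |·| ≈ 6.7248, ∠ ≈ 81.45°
pole (1 + j266·0.005) = 1 + j1.33 → |·| ≈ 1.664, ∠ ≈ 53.06°
|L| = 20 · 6.7248 / (1.664) ≈ 80.827
Gain = 20 log₁₀(80.827) ≈ 38.15 dB

38.2 dB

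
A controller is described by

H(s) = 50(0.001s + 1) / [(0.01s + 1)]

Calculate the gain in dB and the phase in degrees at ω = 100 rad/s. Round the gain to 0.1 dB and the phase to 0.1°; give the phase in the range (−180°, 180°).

At ω = 100 rad/s:
zero (1 + j100·0.001) = 1 + j0.1 → |·| ≈ 1.005, ∠ ≈ 5.71°
pole (1 + j100·0.01) = 1 + j1 → |·| ≈ 1.4142, ∠ ≈ 45.00°
|H| = 50 · 1.005 / (1.4142) ≈ 35.532
Gain = 20 log₁₀(35.532) ≈ 31.01 dB
∠H = (5.71°) − (45.00°) = -39.29°

31.0 dB, -39.3°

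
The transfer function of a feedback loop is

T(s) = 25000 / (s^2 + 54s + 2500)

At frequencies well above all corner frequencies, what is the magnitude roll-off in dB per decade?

Each pole contributes −20 dB/decade at high frequency; each zero contributes +20 dB/decade.
Net: 0 zero(s) − 2 pole(s) → -40 dB/decade.

-40 dB/decade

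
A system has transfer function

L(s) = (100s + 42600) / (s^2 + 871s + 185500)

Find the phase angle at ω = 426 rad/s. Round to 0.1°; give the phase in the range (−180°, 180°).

Substitute s = j426:
Numerator: 100(j426) + 42600 = 42600 + j42600
Denominator: (j426)^2 + 871(j426) + 185500 = 4024 + j371046
|N| = √(42600² + 42600²) ≈ 60245, ∠N ≈ 45.00°
|D| = √(4024² + 371046²) ≈ 3.7107e+05, ∠D ≈ 89.38°
∠L = 45.00° − 89.38° = -44.38°

-44.4°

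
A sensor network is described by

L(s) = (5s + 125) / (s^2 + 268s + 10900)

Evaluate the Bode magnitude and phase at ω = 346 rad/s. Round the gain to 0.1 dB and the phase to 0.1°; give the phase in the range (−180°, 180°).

-38.3 dB, -53.7°

Substitute s = j346:
Numerator: 5(j346) + 125 = 125 + j1730
Denominator: (j346)^2 + 268(j346) + 10900 = -108816 + j92728
|N| = √(125² + 1730²) ≈ 1734.5, ∠N ≈ 85.87°
|D| = √(108816² + 92728²) ≈ 1.4297e+05, ∠D ≈ 139.56°
|L| = 1734.5 / 1.4297e+05 ≈ 0.012132
Gain = 20 log₁₀(0.012132) ≈ -38.32 dB
∠L = 85.87° − 139.56° = -53.69°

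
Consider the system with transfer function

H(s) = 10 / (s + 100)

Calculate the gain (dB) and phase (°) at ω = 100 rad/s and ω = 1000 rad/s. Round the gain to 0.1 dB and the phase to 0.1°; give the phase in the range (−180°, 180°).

ω = 100: -23.0 dB, -45.0°; ω = 1000: -40.0 dB, -84.3°

At s = jω = j100:
pole (s+100): 100 + j100 → |·| = √(100²+100²) = √20000 ≈ 141.42, ∠ = arctan(100/100) ≈ 45.00°
|H| = 10 / 141.42 ≈ 0.070711
Gain = 20 log₁₀(0.070711) ≈ -23.01 dB
∠H = 0.00° − 45.00° = -45.00°

At s = jω = j1000:
pole (s+100): 100 + j1000 → |·| = √(100²+1000²) = √1010000 ≈ 1005, ∠ = arctan(1000/100) ≈ 84.29°
|H| = 10 / 1005 ≈ 0.0099502
Gain = 20 log₁₀(0.0099502) ≈ -40.04 dB
∠H = 0.00° − 84.29° = -84.29°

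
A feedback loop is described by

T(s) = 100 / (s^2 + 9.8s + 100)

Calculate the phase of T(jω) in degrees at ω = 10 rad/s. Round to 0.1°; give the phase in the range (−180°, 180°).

At s = jω = j10:
quadratic: (j10)² + 9.8·j10 + 100 = 0 + j98 → |·| ≈ 98, ∠ ≈ 90.00°
∠T = 0.00° − 90.00° = -90.00°

-90.0°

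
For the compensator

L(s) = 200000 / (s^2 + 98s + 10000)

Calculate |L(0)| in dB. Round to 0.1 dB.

26.0 dB

L(0) = 200000 / 10000 = 20
20 log₁₀(20) ≈ 26.02 dB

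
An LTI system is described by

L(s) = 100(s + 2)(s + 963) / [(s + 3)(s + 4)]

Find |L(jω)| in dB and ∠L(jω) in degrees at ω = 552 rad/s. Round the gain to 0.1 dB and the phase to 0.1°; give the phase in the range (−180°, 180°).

46.1 dB, -59.7°

At s = jω = j552:
zero (s+2): 2 + j552 → |·| = √(2²+552²) = √304708 ≈ 552, ∠ = arctan(552/2) ≈ 89.79°
zero (s+963): 963 + j552 → |·| = √(963²+552²) = √1232073 ≈ 1110, ∠ = arctan(552/963) ≈ 29.82°
pole (s+3): 3 + j552 → |·| = √(3²+552²) = √304713 ≈ 552.01, ∠ = arctan(552/3) ≈ 89.69°
pole (s+4): 4 + j552 → |·| = √(4²+552²) = √304720 ≈ 552.01, ∠ = arctan(552/4) ≈ 89.58°
|L| = 100 · 6.1272e+05 / 3.0472e+05 ≈ 201.08
Gain = 20 log₁₀(201.08) ≈ 46.07 dB
∠L = 119.61° − 179.27° = -59.66°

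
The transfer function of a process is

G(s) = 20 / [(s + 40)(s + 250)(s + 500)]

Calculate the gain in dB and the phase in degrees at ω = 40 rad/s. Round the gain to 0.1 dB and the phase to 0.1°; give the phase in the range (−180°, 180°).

At s = jω = j40:
pole (s+40): 40 + j40 → |·| = √(40²+40²) = √3200 ≈ 56.569, ∠ = arctan(40/40) ≈ 45.00°
pole (s+250): 250 + j40 → |·| = √(250²+40²) = √64100 ≈ 253.18, ∠ = arctan(40/250) ≈ 9.09°
pole (s+500): 500 + j40 → |·| = √(500²+40²) = √251600 ≈ 501.6, ∠ = arctan(40/500) ≈ 4.57°
|G| = 20 / 7.184e+06 ≈ 2.784e-06
Gain = 20 log₁₀(2.784e-06) ≈ -111.11 dB
∠G = 0.00° − 58.66° = -58.66°

-111.1 dB, -58.7°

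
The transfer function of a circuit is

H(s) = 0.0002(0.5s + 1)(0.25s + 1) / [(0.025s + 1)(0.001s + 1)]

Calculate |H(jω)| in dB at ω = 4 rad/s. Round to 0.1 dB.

-64.0 dB

At ω = 4 rad/s:
zero (1 + j4·0.5) = 1 + j2 → |·| ≈ 2.2361, ∠ ≈ 63.43°
zero (1 + j4·0.25) = 1 + j1 → |·| ≈ 1.4142, ∠ ≈ 45.00°
pole (1 + j4·0.025) = 1 + j0.1 → |·| ≈ 1.005, ∠ ≈ 5.71°
pole (1 + j4·0.001) = 1 + j0.004 → |·| ≈ 1, ∠ ≈ 0.23°
|H| = 0.0002 · 2.2361 · 1.4142 / (1.005 · 1) ≈ 0.00062931
Gain = 20 log₁₀(0.00062931) ≈ -64.02 dB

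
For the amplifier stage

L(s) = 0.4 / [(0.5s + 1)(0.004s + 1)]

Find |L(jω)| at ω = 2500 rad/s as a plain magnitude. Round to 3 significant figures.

3.18e-05

At ω = 2500 rad/s:
pole (1 + j2500·0.5) = 1 + j1250 → |·| ≈ 1250, ∠ ≈ 89.95°
pole (1 + j2500·0.004) = 1 + j10 → |·| ≈ 10.05, ∠ ≈ 84.29°
|L| = 0.4 · 1 / (1250 · 10.05) ≈ 3.1841e-05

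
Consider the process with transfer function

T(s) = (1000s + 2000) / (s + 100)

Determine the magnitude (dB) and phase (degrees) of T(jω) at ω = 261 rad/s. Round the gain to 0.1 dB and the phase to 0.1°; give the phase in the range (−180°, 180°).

Substitute s = j261:
Numerator: 1000(j261) + 2000 = 2000 + j261000
Denominator: (j261) + 100 = 100 + j261
|N| = √(2000² + 261000²) ≈ 2.6101e+05, ∠N ≈ 89.56°
|D| = √(100² + 261²) ≈ 279.5, ∠D ≈ 69.04°
|T| = 2.6101e+05 / 279.5 ≈ 933.85
Gain = 20 log₁₀(933.85) ≈ 59.41 dB
∠T = 89.56° − 69.04° = 20.52°

59.4 dB, 20.5°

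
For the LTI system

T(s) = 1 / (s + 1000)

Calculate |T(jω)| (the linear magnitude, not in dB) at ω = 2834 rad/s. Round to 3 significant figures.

0.000333

Substitute s = j2834:
Numerator: 1 = 1 + j0
Denominator: (j2834) + 1000 = 1000 + j2834
|N| = √(1² + 0²) ≈ 1, ∠N ≈ 0.00°
|D| = √(1000² + 2834²) ≈ 3005.3, ∠D ≈ 70.56°
|T| = 1 / 3005.3 ≈ 0.00033275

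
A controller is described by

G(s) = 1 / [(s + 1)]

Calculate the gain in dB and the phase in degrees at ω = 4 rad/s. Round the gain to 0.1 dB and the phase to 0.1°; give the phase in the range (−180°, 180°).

At ω = 4 rad/s:
pole (1 + j4·1) = 1 + j4 → |·| ≈ 4.1231, ∠ ≈ 75.96°
|G| = 1 · 1 / (4.1231) ≈ 0.24254
Gain = 20 log₁₀(0.24254) ≈ -12.30 dB
∠G = (0°) − (75.96°) = -75.96°

-12.3 dB, -76.0°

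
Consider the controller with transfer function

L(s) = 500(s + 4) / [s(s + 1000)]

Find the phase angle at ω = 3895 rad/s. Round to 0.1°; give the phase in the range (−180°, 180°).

At s = jω = j3895:
zero (s+4): 4 + j3895 → |·| = √(4²+3895²) = √15171041 ≈ 3895, ∠ = arctan(3895/4) ≈ 89.94°
pole (s+1000): 1000 + j3895 → |·| = √(1000²+3895²) = √16171025 ≈ 4021.3, ∠ = arctan(3895/1000) ≈ 75.60°
pole at origin: |s| = 3895, ∠ = 90.00° (in denominator)
∠L = 89.94° − 165.60° = -75.66°

-75.7°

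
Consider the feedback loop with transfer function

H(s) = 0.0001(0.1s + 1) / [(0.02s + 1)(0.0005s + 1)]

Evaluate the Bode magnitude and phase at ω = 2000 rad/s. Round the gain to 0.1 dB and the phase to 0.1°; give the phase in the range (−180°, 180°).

At ω = 2000 rad/s:
zero (1 + j2000·0.1) = 1 + j200 → |·| ≈ 200, ∠ ≈ 89.71°
pole (1 + j2000·0.02) = 1 + j40 → |·| ≈ 40.012, ∠ ≈ 88.57°
pole (1 + j2000·0.0005) = 1 + j1 → |·| ≈ 1.4142, ∠ ≈ 45.00°
|H| = 0.0001 · 200 / (40.012 · 1.4142) ≈ 0.00035345
Gain = 20 log₁₀(0.00035345) ≈ -69.03 dB
∠H = (89.71°) − (88.57° + 45.00°) = -43.86°

-69.0 dB, -43.9°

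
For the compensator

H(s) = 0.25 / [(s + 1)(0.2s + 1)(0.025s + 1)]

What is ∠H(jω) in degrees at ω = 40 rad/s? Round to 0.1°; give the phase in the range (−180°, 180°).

At ω = 40 rad/s:
pole (1 + j40·1) = 1 + j40 → |·| ≈ 40.012, ∠ ≈ 88.57°
pole (1 + j40·0.2) = 1 + j8 → |·| ≈ 8.0623, ∠ ≈ 82.87°
pole (1 + j40·0.025) = 1 + j1 → |·| ≈ 1.4142, ∠ ≈ 45.00°
∠H = (0°) − (88.57° + 82.87° + 45.00°) = -216.44° ≡ 143.56° (principal value)

143.6°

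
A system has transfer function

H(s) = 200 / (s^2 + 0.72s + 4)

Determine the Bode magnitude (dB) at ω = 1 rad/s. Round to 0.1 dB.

At s = jω = j1:
quadratic: (j1)² + 0.72·j1 + 4 = 3 + j0.72 → |·| ≈ 3.0852, ∠ ≈ 13.50°
|H| = 200 / 3.0852 ≈ 64.826
Gain = 20 log₁₀(64.826) ≈ 36.23 dB

36.2 dB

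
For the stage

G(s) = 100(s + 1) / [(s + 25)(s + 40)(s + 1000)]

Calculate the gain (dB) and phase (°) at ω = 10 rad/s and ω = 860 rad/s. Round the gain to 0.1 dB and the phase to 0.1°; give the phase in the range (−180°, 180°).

ω = 10: -60.9 dB, 47.9°; ω = 860: -81.1 dB, -126.4°

At s = jω = j10:
zero (s+1): 1 + j10 → |·| = √(1²+10²) = √101 ≈ 10.05, ∠ = arctan(10/1) ≈ 84.29°
pole (s+25): 25 + j10 → |·| = √(25²+10²) = √725 ≈ 26.926, ∠ = arctan(10/25) ≈ 21.80°
pole (s+40): 40 + j10 → |·| = √(40²+10²) = √1700 ≈ 41.231, ∠ = arctan(10/40) ≈ 14.04°
pole (s+1000): 1000 + j10 → |·| = √(1000²+10²) = √1000100 ≈ 1000, ∠ = arctan(10/1000) ≈ 0.57°
|G| = 100 · 10.05 / 1.1102e+06 ≈ 0.00090524
Gain = 20 log₁₀(0.00090524) ≈ -60.86 dB
∠G = 84.29° − 36.41° = 47.88°

At s = jω = j860:
zero (s+1): 1 + j860 → |·| = √(1²+860²) = √739601 ≈ 860, ∠ = arctan(860/1) ≈ 89.93°
pole (s+25): 25 + j860 → |·| = √(25²+860²) = √740225 ≈ 860.36, ∠ = arctan(860/25) ≈ 88.33°
pole (s+40): 40 + j860 → |·| = √(40²+860²) = √741200 ≈ 860.93, ∠ = arctan(860/40) ≈ 87.34°
pole (s+1000): 1000 + j860 → |·| = √(1000²+860²) = √1739600 ≈ 1318.9, ∠ = arctan(860/1000) ≈ 40.70°
|G| = 100 · 860 / 9.7692e+08 ≈ 8.8032e-05
Gain = 20 log₁₀(8.8032e-05) ≈ -81.11 dB
∠G = 89.93° − 216.37° = -126.44°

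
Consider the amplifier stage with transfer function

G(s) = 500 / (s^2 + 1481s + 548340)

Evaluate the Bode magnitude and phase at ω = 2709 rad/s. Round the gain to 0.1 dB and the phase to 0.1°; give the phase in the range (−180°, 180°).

-84.0 dB, -149.4°

Substitute s = j2709:
Numerator: 500 = 500 + j0
Denominator: (j2709)^2 + 1481(j2709) + 548340 = -6790341 + j4012029
|N| = √(500² + 0²) ≈ 500, ∠N ≈ 0.00°
|D| = √(6790341² + 4012029²) ≈ 7.887e+06, ∠D ≈ 149.42°
|G| = 500 / 7.887e+06 ≈ 6.3395e-05
Gain = 20 log₁₀(6.3395e-05) ≈ -83.96 dB
∠G = 0.00° − 149.42° = -149.42°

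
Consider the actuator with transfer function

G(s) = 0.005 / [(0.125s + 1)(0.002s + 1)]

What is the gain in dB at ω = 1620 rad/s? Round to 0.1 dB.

At ω = 1620 rad/s:
pole (1 + j1620·0.125) = 1 + j202.5 → |·| ≈ 202.5, ∠ ≈ 89.72°
pole (1 + j1620·0.002) = 1 + j3.24 → |·| ≈ 3.3908, ∠ ≈ 72.85°
|G| = 0.005 · 1 / (202.5 · 3.3908) ≈ 7.2819e-06
Gain = 20 log₁₀(7.2819e-06) ≈ -102.76 dB

-102.8 dB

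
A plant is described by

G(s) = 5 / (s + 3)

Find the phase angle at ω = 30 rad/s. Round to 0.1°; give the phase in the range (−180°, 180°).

-84.3°

At s = jω = j30:
pole (s+3): 3 + j30 → |·| = √(3²+30²) = √909 ≈ 30.15, ∠ = arctan(30/3) ≈ 84.29°
∠G = 0.00° − 84.29° = -84.29°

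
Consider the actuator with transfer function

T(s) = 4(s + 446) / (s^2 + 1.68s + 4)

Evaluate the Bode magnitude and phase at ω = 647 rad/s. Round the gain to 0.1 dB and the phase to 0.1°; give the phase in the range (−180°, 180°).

-42.5 dB, -124.4°

At s = jω = j647:
zero (s+446): 446 + j647 → |·| = √(446²+647²) = √617525 ≈ 785.83, ∠ = arctan(647/446) ≈ 55.42°
quadratic: (j647)² + 1.68·j647 + 4 = -418605 + j1086.96 → |·| ≈ 4.1861e+05, ∠ ≈ 179.85°
|T| = 4 · 785.83 / 4.1861e+05 ≈ 0.0075089
Gain = 20 log₁₀(0.0075089) ≈ -42.49 dB
∠T = 55.42° − 179.85° = -124.43°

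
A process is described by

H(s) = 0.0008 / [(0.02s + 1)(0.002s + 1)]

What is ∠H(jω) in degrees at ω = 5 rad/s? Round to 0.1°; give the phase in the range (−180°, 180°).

-6.3°

At ω = 5 rad/s:
pole (1 + j5·0.02) = 1 + j0.1 → |·| ≈ 1.005, ∠ ≈ 5.71°
pole (1 + j5·0.002) = 1 + j0.01 → |·| ≈ 1, ∠ ≈ 0.57°
∠H = (0°) − (5.71° + 0.57°) = -6.28°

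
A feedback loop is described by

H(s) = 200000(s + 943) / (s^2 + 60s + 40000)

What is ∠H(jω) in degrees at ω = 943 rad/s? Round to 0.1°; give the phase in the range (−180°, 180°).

At s = jω = j943:
zero (s+943): 943 + j943 → |·| = √(943²+943²) = √1778498 ≈ 1333.6, ∠ = arctan(943/943) ≈ 45.00°
quadratic: (j943)² + 60·j943 + 40000 = -849249 + j56580 → |·| ≈ 8.5113e+05, ∠ ≈ 176.19°
∠H = 45.00° − 176.19° = -131.19°

-131.2°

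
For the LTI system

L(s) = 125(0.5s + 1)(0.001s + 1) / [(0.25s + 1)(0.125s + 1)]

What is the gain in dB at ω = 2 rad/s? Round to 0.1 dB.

At ω = 2 rad/s:
zero (1 + j2·0.5) = 1 + j1 → |·| ≈ 1.4142, ∠ ≈ 45.00°
zero (1 + j2·0.001) = 1 + j0.002 → |·| ≈ 1, ∠ ≈ 0.11°
pole (1 + j2·0.25) = 1 + j0.5 → |·| ≈ 1.118, ∠ ≈ 26.57°
pole (1 + j2·0.125) = 1 + j0.25 → |·| ≈ 1.0308, ∠ ≈ 14.04°
|L| = 125 · 1.4142 · 1 / (1.118 · 1.0308) ≈ 153.39
Gain = 20 log₁₀(153.39) ≈ 43.72 dB

43.7 dB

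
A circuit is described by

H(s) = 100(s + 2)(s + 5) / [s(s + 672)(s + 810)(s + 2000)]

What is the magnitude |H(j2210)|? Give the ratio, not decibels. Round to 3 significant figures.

At s = jω = j2210:
zero (s+2): 2 + j2210 → |·| = √(2²+2210²) = √4884104 ≈ 2210, ∠ = arctan(2210/2) ≈ 89.95°
zero (s+5): 5 + j2210 → |·| = √(5²+2210²) = √4884125 ≈ 2210, ∠ = arctan(2210/5) ≈ 89.87°
pole (s+672): 672 + j2210 → |·| = √(672²+2210²) = √5335684 ≈ 2309.9, ∠ = arctan(2210/672) ≈ 73.09°
pole (s+810): 810 + j2210 → |·| = √(810²+2210²) = √5540200 ≈ 2353.8, ∠ = arctan(2210/810) ≈ 69.87°
pole (s+2000): 2000 + j2210 → |·| = √(2000²+2210²) = √8884100 ≈ 2980.6, ∠ = arctan(2210/2000) ≈ 47.86°
pole at origin: |s| = 2210, ∠ = 90.00° (in denominator)
|H| = 100 · 4.8841e+06 / 3.5814e+13 ≈ 1.3637e-05

1.36e-05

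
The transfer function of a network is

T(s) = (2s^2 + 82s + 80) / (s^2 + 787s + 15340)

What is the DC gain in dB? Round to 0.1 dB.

-45.7 dB

T(0) = 80 / 15340 ≈ 0.0052151
20 log₁₀(0.0052151) ≈ -45.65 dB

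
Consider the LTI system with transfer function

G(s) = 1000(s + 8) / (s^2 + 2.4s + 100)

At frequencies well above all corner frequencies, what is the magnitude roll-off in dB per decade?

Each pole contributes −20 dB/decade at high frequency; each zero contributes +20 dB/decade.
Net: 1 zero(s) − 2 pole(s) → -20 dB/decade.

-20 dB/decade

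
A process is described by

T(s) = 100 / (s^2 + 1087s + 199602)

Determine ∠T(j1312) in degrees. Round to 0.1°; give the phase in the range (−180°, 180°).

Substitute s = j1312:
Numerator: 100 = 100 + j0
Denominator: (j1312)^2 + 1087(j1312) + 199602 = -1521742 + j1426144
|N| = √(100² + 0²) ≈ 100, ∠N ≈ 0.00°
|D| = √(1521742² + 1426144²) ≈ 2.0856e+06, ∠D ≈ 136.86°
∠T = 0.00° − 136.86° = -136.86°

-136.9°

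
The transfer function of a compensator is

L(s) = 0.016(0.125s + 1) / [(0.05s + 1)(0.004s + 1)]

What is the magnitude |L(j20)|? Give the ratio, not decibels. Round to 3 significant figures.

At ω = 20 rad/s:
zero (1 + j20·0.125) = 1 + j2.5 → |·| ≈ 2.6926, ∠ ≈ 68.20°
pole (1 + j20·0.05) = 1 + j1 → |·| ≈ 1.4142, ∠ ≈ 45.00°
pole (1 + j20·0.004) = 1 + j0.08 → |·| ≈ 1.0032, ∠ ≈ 4.57°
|L| = 0.016 · 2.6926 / (1.4142 · 1.0032) ≈ 0.030366

0.0304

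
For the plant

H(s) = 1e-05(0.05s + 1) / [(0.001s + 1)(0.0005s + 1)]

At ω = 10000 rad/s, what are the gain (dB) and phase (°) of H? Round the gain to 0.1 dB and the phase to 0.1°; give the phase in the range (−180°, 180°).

-80.2 dB, -73.1°

At ω = 10000 rad/s:
zero (1 + j10000·0.05) = 1 + j500 → |·| ≈ 500, ∠ ≈ 89.89°
pole (1 + j10000·0.001) = 1 + j10 → |·| ≈ 10.05, ∠ ≈ 84.29°
pole (1 + j10000·0.0005) = 1 + j5 → |·| ≈ 5.099, ∠ ≈ 78.69°
|H| = 1e-05 · 500 / (10.05 · 5.099) ≈ 9.7571e-05
Gain = 20 log₁₀(9.7571e-05) ≈ -80.21 dB
∠H = (89.89°) − (84.29° + 78.69°) = -73.09°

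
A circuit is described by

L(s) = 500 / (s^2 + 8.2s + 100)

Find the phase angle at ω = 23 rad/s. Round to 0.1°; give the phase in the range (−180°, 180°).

At s = jω = j23:
quadratic: (j23)² + 8.2·j23 + 100 = -429 + j188.6 → |·| ≈ 468.63, ∠ ≈ 156.27°
∠L = 0.00° − 156.27° = -156.27°

-156.3°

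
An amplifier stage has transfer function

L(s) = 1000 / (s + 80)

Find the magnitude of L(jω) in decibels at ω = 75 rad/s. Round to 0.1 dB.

Substitute s = j75:
Numerator: 1000 = 1000 + j0
Denominator: (j75) + 80 = 80 + j75
|N| = √(1000² + 0²) ≈ 1000, ∠N ≈ 0.00°
|D| = √(80² + 75²) ≈ 109.66, ∠D ≈ 43.15°
|L| = 1000 / 109.66 ≈ 9.1191
Gain = 20 log₁₀(9.1191) ≈ 19.20 dB

19.2 dB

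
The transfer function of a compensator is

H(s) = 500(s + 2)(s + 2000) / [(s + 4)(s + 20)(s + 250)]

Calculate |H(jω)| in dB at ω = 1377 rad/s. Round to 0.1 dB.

At s = jω = j1377:
zero (s+2): 2 + j1377 → |·| = √(2²+1377²) = √1896133 ≈ 1377, ∠ = arctan(1377/2) ≈ 89.92°
zero (s+2000): 2000 + j1377 → |·| = √(2000²+1377²) = √5896129 ≈ 2428.2, ∠ = arctan(1377/2000) ≈ 34.55°
pole (s+4): 4 + j1377 → |·| = √(4²+1377²) = √1896145 ≈ 1377, ∠ = arctan(1377/4) ≈ 89.83°
pole (s+20): 20 + j1377 → |·| = √(20²+1377²) = √1896529 ≈ 1377.1, ∠ = arctan(1377/20) ≈ 89.17°
pole (s+250): 250 + j1377 → |·| = √(250²+1377²) = √1958629 ≈ 1399.5, ∠ = arctan(1377/250) ≈ 79.71°
|H| = 500 · 3.3436e+06 / 2.6538e+09 ≈ 0.62996
Gain = 20 log₁₀(0.62996) ≈ -4.01 dB

-4.0 dB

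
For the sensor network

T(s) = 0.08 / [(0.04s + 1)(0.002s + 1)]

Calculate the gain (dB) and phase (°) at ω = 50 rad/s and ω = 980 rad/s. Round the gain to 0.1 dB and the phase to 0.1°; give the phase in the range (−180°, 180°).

ω = 50: -29.0 dB, -69.1°; ω = 980: -60.7 dB, -151.5°

At ω = 50 rad/s:
pole (1 + j50·0.04) = 1 + j2 → |·| ≈ 2.2361, ∠ ≈ 63.43°
pole (1 + j50·0.002) = 1 + j0.1 → |·| ≈ 1.005, ∠ ≈ 5.71°
|T| = 0.08 · 1 / (2.2361 · 1.005) ≈ 0.035599
Gain = 20 log₁₀(0.035599) ≈ -28.97 dB
∠T = (0°) − (63.43° + 5.71°) = -69.14°

At ω = 980 rad/s:
pole (1 + j980·0.04) = 1 + j39.2 → |·| ≈ 39.213, ∠ ≈ 88.54°
pole (1 + j980·0.002) = 1 + j1.96 → |·| ≈ 2.2004, ∠ ≈ 62.97°
|T| = 0.08 · 1 / (39.213 · 2.2004) ≈ 0.00092717
Gain = 20 log₁₀(0.00092717) ≈ -60.66 dB
∠T = (0°) − (88.54° + 62.97°) = -151.51°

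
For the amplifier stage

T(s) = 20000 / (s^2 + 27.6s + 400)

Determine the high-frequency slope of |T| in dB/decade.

-40 dB/decade

Each pole contributes −20 dB/decade at high frequency; each zero contributes +20 dB/decade.
Net: 0 zero(s) − 2 pole(s) → -40 dB/decade.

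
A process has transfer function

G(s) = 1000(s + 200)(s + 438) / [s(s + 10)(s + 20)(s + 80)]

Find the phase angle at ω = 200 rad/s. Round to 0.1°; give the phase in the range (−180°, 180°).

At s = jω = j200:
zero (s+200): 200 + j200 → |·| = √(200²+200²) = √80000 ≈ 282.84, ∠ = arctan(200/200) ≈ 45.00°
zero (s+438): 438 + j200 → |·| = √(438²+200²) = √231844 ≈ 481.5, ∠ = arctan(200/438) ≈ 24.54°
pole (s+10): 10 + j200 → |·| = √(10²+200²) = √40100 ≈ 200.25, ∠ = arctan(200/10) ≈ 87.14°
pole (s+20): 20 + j200 → |·| = √(20²+200²) = √40400 ≈ 201, ∠ = arctan(200/20) ≈ 84.29°
pole (s+80): 80 + j200 → |·| = √(80²+200²) = √46400 ≈ 215.41, ∠ = arctan(200/80) ≈ 68.20°
pole at origin: |s| = 200, ∠ = 90.00° (in denominator)
∠G = 69.54° − 329.63° = -260.09° ≡ 99.91° (principal value)

99.9°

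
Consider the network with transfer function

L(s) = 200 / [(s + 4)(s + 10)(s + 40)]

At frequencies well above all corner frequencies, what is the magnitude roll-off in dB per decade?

-60 dB/decade

Each pole contributes −20 dB/decade at high frequency; each zero contributes +20 dB/decade.
Net: 0 zero(s) − 3 pole(s) → -60 dB/decade.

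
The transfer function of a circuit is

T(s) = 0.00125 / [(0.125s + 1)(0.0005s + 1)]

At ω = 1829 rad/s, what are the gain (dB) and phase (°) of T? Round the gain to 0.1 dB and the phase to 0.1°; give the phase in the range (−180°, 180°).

At ω = 1829 rad/s:
pole (1 + j1829·0.125) = 1 + j228.625 → |·| ≈ 228.63, ∠ ≈ 89.75°
pole (1 + j1829·0.0005) = 1 + j0.9145 → |·| ≈ 1.3551, ∠ ≈ 42.44°
|T| = 0.00125 · 1 / (228.63 · 1.3551) ≈ 4.0346e-06
Gain = 20 log₁₀(4.0346e-06) ≈ -107.88 dB
∠T = (0°) − (89.75° + 42.44°) = -132.19°

-107.9 dB, -132.2°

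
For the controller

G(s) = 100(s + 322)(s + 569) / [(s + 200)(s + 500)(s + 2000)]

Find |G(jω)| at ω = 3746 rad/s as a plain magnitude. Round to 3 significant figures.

0.0237

At s = jω = j3746:
zero (s+322): 322 + j3746 → |·| = √(322²+3746²) = √14136200 ≈ 3759.8, ∠ = arctan(3746/322) ≈ 85.09°
zero (s+569): 569 + j3746 → |·| = √(569²+3746²) = √14356277 ≈ 3789, ∠ = arctan(3746/569) ≈ 81.36°
pole (s+200): 200 + j3746 → |·| = √(200²+3746²) = √14072516 ≈ 3751.3, ∠ = arctan(3746/200) ≈ 86.94°
pole (s+500): 500 + j3746 → |·| = √(500²+3746²) = √14282516 ≈ 3779.2, ∠ = arctan(3746/500) ≈ 82.40°
pole (s+2000): 2000 + j3746 → |·| = √(2000²+3746²) = √18032516 ≈ 4246.5, ∠ = arctan(3746/2000) ≈ 61.90°
|G| = 100 · 1.4246e+07 / 6.0202e+10 ≈ 0.023664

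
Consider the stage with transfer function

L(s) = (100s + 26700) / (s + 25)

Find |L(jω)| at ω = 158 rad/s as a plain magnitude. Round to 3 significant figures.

194

Substitute s = j158:
Numerator: 100(j158) + 26700 = 26700 + j15800
Denominator: (j158) + 25 = 25 + j158
|N| = √(26700² + 15800²) ≈ 31025, ∠N ≈ 30.62°
|D| = √(25² + 158²) ≈ 159.97, ∠D ≈ 81.01°
|L| = 31025 / 159.97 ≈ 193.94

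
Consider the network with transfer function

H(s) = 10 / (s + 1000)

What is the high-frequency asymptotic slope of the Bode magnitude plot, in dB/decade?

Each pole contributes −20 dB/decade at high frequency; each zero contributes +20 dB/decade.
Net: 0 zero(s) − 1 pole(s) → -20 dB/decade.

-20 dB/decade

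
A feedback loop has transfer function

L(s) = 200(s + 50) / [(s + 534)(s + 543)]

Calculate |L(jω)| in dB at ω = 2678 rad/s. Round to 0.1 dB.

At s = jω = j2678:
zero (s+50): 50 + j2678 → |·| = √(50²+2678²) = √7174184 ≈ 2678.5, ∠ = arctan(2678/50) ≈ 88.93°
pole (s+534): 534 + j2678 → |·| = √(534²+2678²) = √7456840 ≈ 2730.7, ∠ = arctan(2678/534) ≈ 78.72°
pole (s+543): 543 + j2678 → |·| = √(543²+2678²) = √7466533 ≈ 2732.5, ∠ = arctan(2678/543) ≈ 78.54°
|L| = 200 · 2678.5 / 7.4616e+06 ≈ 0.071794
Gain = 20 log₁₀(0.071794) ≈ -22.88 dB

-22.9 dB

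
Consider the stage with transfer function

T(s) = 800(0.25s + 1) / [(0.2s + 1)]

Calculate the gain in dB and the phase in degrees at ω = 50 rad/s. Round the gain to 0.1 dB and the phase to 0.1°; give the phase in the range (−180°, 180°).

60.0 dB, 1.1°

At ω = 50 rad/s:
zero (1 + j50·0.25) = 1 + j12.5 → |·| ≈ 12.54, ∠ ≈ 85.43°
pole (1 + j50·0.2) = 1 + j10 → |·| ≈ 10.05, ∠ ≈ 84.29°
|T| = 800 · 12.54 / (10.05) ≈ 998.21
Gain = 20 log₁₀(998.21) ≈ 59.98 dB
∠T = (85.43°) − (84.29°) = 1.14°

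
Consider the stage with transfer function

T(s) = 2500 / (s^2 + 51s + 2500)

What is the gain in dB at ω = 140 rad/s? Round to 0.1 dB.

At s = jω = j140:
quadratic: (j140)² + 51·j140 + 2500 = -17100 + j7140 → |·| ≈ 18531, ∠ ≈ 157.34°
|T| = 2500 / 18531 ≈ 0.13491
Gain = 20 log₁₀(0.13491) ≈ -17.40 dB

-17.4 dB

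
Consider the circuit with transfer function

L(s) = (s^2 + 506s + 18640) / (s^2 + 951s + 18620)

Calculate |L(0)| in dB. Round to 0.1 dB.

0.0 dB

L(0) = 18640 / 18620 ≈ 1.0011
20 log₁₀(1.0011) ≈ 0.01 dB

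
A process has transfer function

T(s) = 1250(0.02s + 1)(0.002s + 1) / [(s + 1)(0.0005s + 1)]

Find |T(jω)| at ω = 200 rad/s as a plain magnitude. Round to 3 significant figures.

At ω = 200 rad/s:
zero (1 + j200·0.02) = 1 + j4 → |·| ≈ 4.1231, ∠ ≈ 75.96°
zero (1 + j200·0.002) = 1 + j0.4 → |·| ≈ 1.077, ∠ ≈ 21.80°
pole (1 + j200·1) = 1 + j200 → |·| ≈ 200, ∠ ≈ 89.71°
pole (1 + j200·0.0005) = 1 + j0.1 → |·| ≈ 1.005, ∠ ≈ 5.71°
|T| = 1250 · 4.1231 · 1.077 / (200 · 1.005) ≈ 27.616

27.6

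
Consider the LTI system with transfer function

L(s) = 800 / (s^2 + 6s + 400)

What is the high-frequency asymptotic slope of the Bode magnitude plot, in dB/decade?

Each pole contributes −20 dB/decade at high frequency; each zero contributes +20 dB/decade.
Net: 0 zero(s) − 2 pole(s) → -40 dB/decade.

-40 dB/decade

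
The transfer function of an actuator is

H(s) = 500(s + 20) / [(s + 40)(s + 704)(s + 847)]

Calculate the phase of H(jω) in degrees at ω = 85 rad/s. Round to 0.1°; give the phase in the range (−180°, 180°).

-0.7°

At s = jω = j85:
zero (s+20): 20 + j85 → |·| = √(20²+85²) = √7625 ≈ 87.321, ∠ = arctan(85/20) ≈ 76.76°
pole (s+40): 40 + j85 → |·| = √(40²+85²) = √8825 ≈ 93.941, ∠ = arctan(85/40) ≈ 64.80°
pole (s+704): 704 + j85 → |·| = √(704²+85²) = √502841 ≈ 709.11, ∠ = arctan(85/704) ≈ 6.88°
pole (s+847): 847 + j85 → |·| = √(847²+85²) = √724634 ≈ 851.25, ∠ = arctan(85/847) ≈ 5.73°
∠H = 76.76° − 77.41° = -0.65°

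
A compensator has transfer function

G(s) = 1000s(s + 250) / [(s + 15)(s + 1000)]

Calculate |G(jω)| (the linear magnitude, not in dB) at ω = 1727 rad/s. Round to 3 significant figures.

874

At s = jω = j1727:
zero (s+250): 250 + j1727 → |·| = √(250²+1727²) = √3045029 ≈ 1745, ∠ = arctan(1727/250) ≈ 81.76°
zero at origin: s = j1727 → |·| = 1727, ∠ = 90.00°
pole (s+15): 15 + j1727 → |·| = √(15²+1727²) = √2982754 ≈ 1727.1, ∠ = arctan(1727/15) ≈ 89.50°
pole (s+1000): 1000 + j1727 → |·| = √(1000²+1727²) = √3982529 ≈ 1995.6, ∠ = arctan(1727/1000) ≈ 59.93°
|G| = 1000 · 3.0136e+06 / 3.4466e+06 ≈ 874.37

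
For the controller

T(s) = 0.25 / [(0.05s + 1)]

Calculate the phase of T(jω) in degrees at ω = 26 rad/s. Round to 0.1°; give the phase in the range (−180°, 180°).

At ω = 26 rad/s:
pole (1 + j26·0.05) = 1 + j1.3 → |·| ≈ 1.6401, ∠ ≈ 52.43°
∠T = (0°) − (52.43°) = -52.43°

-52.4°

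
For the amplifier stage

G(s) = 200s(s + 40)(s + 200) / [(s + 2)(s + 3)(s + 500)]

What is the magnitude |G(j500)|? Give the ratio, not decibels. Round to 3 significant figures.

153

At s = jω = j500:
zero (s+40): 40 + j500 → |·| = √(40²+500²) = √251600 ≈ 501.6, ∠ = arctan(500/40) ≈ 85.43°
zero (s+200): 200 + j500 → |·| = √(200²+500²) = √290000 ≈ 538.52, ∠ = arctan(500/200) ≈ 68.20°
zero at origin: s = j500 → |·| = 500, ∠ = 90.00°
pole (s+2): 2 + j500 → |·| = √(2²+500²) = √250004 ≈ 500, ∠ = arctan(500/2) ≈ 89.77°
pole (s+3): 3 + j500 → |·| = √(3²+500²) = √250009 ≈ 500.01, ∠ = arctan(500/3) ≈ 89.66°
pole (s+500): 500 + j500 → |·| = √(500²+500²) = √500000 ≈ 707.11, ∠ = arctan(500/500) ≈ 45.00°
|G| = 200 · 1.3506e+08 / 1.7678e+08 ≈ 152.8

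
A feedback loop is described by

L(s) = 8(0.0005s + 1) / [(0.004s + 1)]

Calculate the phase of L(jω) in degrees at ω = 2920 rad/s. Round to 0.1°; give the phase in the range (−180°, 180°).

At ω = 2920 rad/s:
zero (1 + j2920·0.0005) = 1 + j1.46 → |·| ≈ 1.7696, ∠ ≈ 55.59°
pole (1 + j2920·0.004) = 1 + j11.68 → |·| ≈ 11.723, ∠ ≈ 85.11°
∠L = (55.59°) − (85.11°) = -29.52°

-29.5°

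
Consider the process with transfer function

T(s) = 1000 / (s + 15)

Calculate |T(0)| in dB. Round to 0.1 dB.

T(0) = 1000 / 15 ≈ 66.667
20 log₁₀(66.667) ≈ 36.48 dB

36.5 dB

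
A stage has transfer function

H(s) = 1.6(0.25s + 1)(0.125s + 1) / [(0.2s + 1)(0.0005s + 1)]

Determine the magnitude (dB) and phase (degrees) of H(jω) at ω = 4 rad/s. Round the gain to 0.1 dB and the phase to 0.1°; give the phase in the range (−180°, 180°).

5.9 dB, 32.8°

At ω = 4 rad/s:
zero (1 + j4·0.25) = 1 + j1 → |·| ≈ 1.4142, ∠ ≈ 45.00°
zero (1 + j4·0.125) = 1 + j0.5 → |·| ≈ 1.118, ∠ ≈ 26.57°
pole (1 + j4·0.2) = 1 + j0.8 → |·| ≈ 1.2806, ∠ ≈ 38.66°
pole (1 + j4·0.0005) = 1 + j0.002 → |·| ≈ 1, ∠ ≈ 0.11°
|H| = 1.6 · 1.4142 · 1.118 / (1.2806 · 1) ≈ 1.9754
Gain = 20 log₁₀(1.9754) ≈ 5.91 dB
∠H = (45.00° + 26.57°) − (38.66° + 0.11°) = 32.80°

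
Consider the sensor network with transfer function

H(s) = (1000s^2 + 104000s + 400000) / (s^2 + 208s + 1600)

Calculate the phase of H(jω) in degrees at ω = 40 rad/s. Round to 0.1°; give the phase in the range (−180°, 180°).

Substitute s = j40:
Numerator: 1000(j40)^2 + 104000(j40) + 400000 = -1200000 + j4160000
Denominator: (j40)^2 + 208(j40) + 1600 = 0 + j8320
|N| = √(1200000² + 4160000²) ≈ 4.3296e+06, ∠N ≈ 106.09°
|D| = √(0² + 8320²) ≈ 8320, ∠D ≈ 90.00°
∠H = 106.09° − 90.00° = 16.09°

16.1°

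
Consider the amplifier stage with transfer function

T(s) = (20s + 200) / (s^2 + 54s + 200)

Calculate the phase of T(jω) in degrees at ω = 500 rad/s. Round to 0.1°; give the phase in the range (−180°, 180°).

-85.0°

Substitute s = j500:
Numerator: 20(j500) + 200 = 200 + j10000
Denominator: (j500)^2 + 54(j500) + 200 = -249800 + j27000
|N| = √(200² + 10000²) ≈ 10002, ∠N ≈ 88.85°
|D| = √(249800² + 27000²) ≈ 2.5125e+05, ∠D ≈ 173.83°
∠T = 88.85° − 173.83° = -84.98°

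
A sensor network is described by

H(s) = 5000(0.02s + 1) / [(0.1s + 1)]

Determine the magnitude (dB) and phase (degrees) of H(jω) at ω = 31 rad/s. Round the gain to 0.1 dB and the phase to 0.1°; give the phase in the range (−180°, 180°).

At ω = 31 rad/s:
zero (1 + j31·0.02) = 1 + j0.62 → |·| ≈ 1.1766, ∠ ≈ 31.80°
pole (1 + j31·0.1) = 1 + j3.1 → |·| ≈ 3.2573, ∠ ≈ 72.12°
|H| = 5000 · 1.1766 / (3.2573) ≈ 1806.1
Gain = 20 log₁₀(1806.1) ≈ 65.13 dB
∠H = (31.80°) − (72.12°) = -40.32°

65.1 dB, -40.3°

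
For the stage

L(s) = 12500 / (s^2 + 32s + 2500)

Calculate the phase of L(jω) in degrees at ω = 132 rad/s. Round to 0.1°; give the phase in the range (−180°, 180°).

-164.2°

At s = jω = j132:
quadratic: (j132)² + 32·j132 + 2500 = -14924 + j4224 → |·| ≈ 15510, ∠ ≈ 164.20°
∠L = 0.00° − 164.20° = -164.20°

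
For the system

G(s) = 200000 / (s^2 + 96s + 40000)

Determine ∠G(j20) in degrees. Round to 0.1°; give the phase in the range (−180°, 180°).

At s = jω = j20:
quadratic: (j20)² + 96·j20 + 40000 = 39600 + j1920 → |·| ≈ 39647, ∠ ≈ 2.78°
∠G = 0.00° − 2.78° = -2.78°

-2.8°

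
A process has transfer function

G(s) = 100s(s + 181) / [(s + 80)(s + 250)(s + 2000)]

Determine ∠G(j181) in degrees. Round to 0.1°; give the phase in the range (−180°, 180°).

27.8°

At s = jω = j181:
zero (s+181): 181 + j181 → |·| = √(181²+181²) = √65522 ≈ 255.97, ∠ = arctan(181/181) ≈ 45.00°
zero at origin: s = j181 → |·| = 181, ∠ = 90.00°
pole (s+80): 80 + j181 → |·| = √(80²+181²) = √39161 ≈ 197.89, ∠ = arctan(181/80) ≈ 66.16°
pole (s+250): 250 + j181 → |·| = √(250²+181²) = √95261 ≈ 308.64, ∠ = arctan(181/250) ≈ 35.90°
pole (s+2000): 2000 + j181 → |·| = √(2000²+181²) = √4032761 ≈ 2008.2, ∠ = arctan(181/2000) ≈ 5.17°
∠G = 135.00° − 107.23° = 27.77°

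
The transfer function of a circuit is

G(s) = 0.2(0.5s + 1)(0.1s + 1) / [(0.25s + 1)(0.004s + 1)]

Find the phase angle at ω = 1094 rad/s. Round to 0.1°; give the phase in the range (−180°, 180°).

12.5°

At ω = 1094 rad/s:
zero (1 + j1094·0.5) = 1 + j547 → |·| ≈ 547, ∠ ≈ 89.90°
zero (1 + j1094·0.1) = 1 + j109.4 → |·| ≈ 109.4, ∠ ≈ 89.48°
pole (1 + j1094·0.25) = 1 + j273.5 → |·| ≈ 273.5, ∠ ≈ 89.79°
pole (1 + j1094·0.004) = 1 + j4.376 → |·| ≈ 4.4888, ∠ ≈ 77.13°
∠G = (89.90° + 89.48°) − (89.79° + 77.13°) = 12.46°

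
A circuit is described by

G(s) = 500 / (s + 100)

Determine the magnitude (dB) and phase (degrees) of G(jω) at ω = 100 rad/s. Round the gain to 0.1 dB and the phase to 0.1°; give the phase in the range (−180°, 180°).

Substitute s = j100:
Numerator: 500 = 500 + j0
Denominator: (j100) + 100 = 100 + j100
|N| = √(500² + 0²) ≈ 500, ∠N ≈ 0.00°
|D| = √(100² + 100²) ≈ 141.42, ∠D ≈ 45.00°
|G| = 500 / 141.42 ≈ 3.5356
Gain = 20 log₁₀(3.5356) ≈ 10.97 dB
∠G = 0.00° − 45.00° = -45.00°

11.0 dB, -45.0°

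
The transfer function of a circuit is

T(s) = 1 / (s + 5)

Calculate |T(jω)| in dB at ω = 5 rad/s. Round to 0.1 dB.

-17.0 dB

Substitute s = j5:
Numerator: 1 = 1 + j0
Denominator: (j5) + 5 = 5 + j5
|N| = √(1² + 0²) ≈ 1, ∠N ≈ 0.00°
|D| = √(5² + 5²) ≈ 7.0711, ∠D ≈ 45.00°
|T| = 1 / 7.0711 ≈ 0.14142
Gain = 20 log₁₀(0.14142) ≈ -16.99 dB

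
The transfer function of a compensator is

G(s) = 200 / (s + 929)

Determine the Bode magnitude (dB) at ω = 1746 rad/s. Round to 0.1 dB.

-19.9 dB

Substitute s = j1746:
Numerator: 200 = 200 + j0
Denominator: (j1746) + 929 = 929 + j1746
|N| = √(200² + 0²) ≈ 200, ∠N ≈ 0.00°
|D| = √(929² + 1746²) ≈ 1977.8, ∠D ≈ 61.98°
|G| = 200 / 1977.8 ≈ 0.10112
Gain = 20 log₁₀(0.10112) ≈ -19.90 dB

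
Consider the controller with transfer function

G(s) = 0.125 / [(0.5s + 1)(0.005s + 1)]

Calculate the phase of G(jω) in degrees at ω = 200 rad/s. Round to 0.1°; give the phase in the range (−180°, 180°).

-134.4°

At ω = 200 rad/s:
pole (1 + j200·0.5) = 1 + j100 → |·| ≈ 100, ∠ ≈ 89.43°
pole (1 + j200·0.005) = 1 + j1 → |·| ≈ 1.4142, ∠ ≈ 45.00°
∠G = (0°) − (89.43° + 45.00°) = -134.43°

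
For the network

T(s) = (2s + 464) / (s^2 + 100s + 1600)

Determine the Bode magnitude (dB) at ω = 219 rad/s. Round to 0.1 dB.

Substitute s = j219:
Numerator: 2(j219) + 464 = 464 + j438
Denominator: (j219)^2 + 100(j219) + 1600 = -46361 + j21900
|N| = √(464² + 438²) ≈ 638.08, ∠N ≈ 43.35°
|D| = √(46361² + 21900²) ≈ 51273, ∠D ≈ 154.71°
|T| = 638.08 / 51273 ≈ 0.012445
Gain = 20 log₁₀(0.012445) ≈ -38.10 dB

-38.1 dB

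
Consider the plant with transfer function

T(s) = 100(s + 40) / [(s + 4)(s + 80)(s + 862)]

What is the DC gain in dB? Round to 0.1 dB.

-36.8 dB

T(0) = 100·40 / (4·80·862) ≈ 0.014501
20 log₁₀(0.014501) ≈ -36.77 dB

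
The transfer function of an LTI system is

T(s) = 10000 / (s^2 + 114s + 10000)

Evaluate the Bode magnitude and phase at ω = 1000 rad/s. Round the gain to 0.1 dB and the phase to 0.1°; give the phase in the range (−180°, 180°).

At s = jω = j1000:
quadratic: (j1000)² + 114·j1000 + 10000 = -990000 + j114000 → |·| ≈ 9.9654e+05, ∠ ≈ 173.43°
|T| = 10000 / 9.9654e+05 ≈ 0.010035
Gain = 20 log₁₀(0.010035) ≈ -39.97 dB
∠T = 0.00° − 173.43° = -173.43°

-40.0 dB, -173.4°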